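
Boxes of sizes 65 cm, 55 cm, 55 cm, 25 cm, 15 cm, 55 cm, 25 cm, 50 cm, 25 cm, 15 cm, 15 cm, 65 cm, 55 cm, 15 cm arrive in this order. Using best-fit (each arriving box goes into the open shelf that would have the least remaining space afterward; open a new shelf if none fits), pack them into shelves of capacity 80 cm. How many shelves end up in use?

  65 → shelf 1 (new)  [load 65/80]
  55 → shelf 2 (new)  [load 55/80]
  55 → shelf 3 (new)  [load 55/80]
  25 → shelf 2  [load 80/80]
  15 → shelf 1  [load 80/80]
  55 → shelf 4 (new)  [load 55/80]
  25 → shelf 3  [load 80/80]
  50 → shelf 5 (new)  [load 50/80]
  25 → shelf 4  [load 80/80]
  15 → shelf 5  [load 65/80]
  15 → shelf 5  [load 80/80]
  65 → shelf 6 (new)  [load 65/80]
  55 → shelf 7 (new)  [load 55/80]
  15 → shelf 6  [load 80/80]
7 shelves opened.

7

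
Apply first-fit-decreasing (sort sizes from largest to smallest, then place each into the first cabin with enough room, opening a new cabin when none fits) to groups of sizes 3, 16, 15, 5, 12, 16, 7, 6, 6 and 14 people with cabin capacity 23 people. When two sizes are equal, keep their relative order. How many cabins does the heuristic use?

5

Sorted descending: 16, 16, 15, 14, 12, 7, 6, 6, 5, 3.
  16 → cabin 1 (new)  [load 16/23]
  16 → cabin 2 (new)  [load 16/23]
  15 → cabin 3 (new)  [load 15/23]
  14 → cabin 4 (new)  [load 14/23]
  12 → cabin 5 (new)  [load 12/23]
  7 → cabin 1  [load 23/23]
  6 → cabin 2  [load 22/23]
  6 → cabin 3  [load 21/23]
  5 → cabin 4  [load 19/23]
  3 → cabin 4  [load 22/23]
5 cabins opened.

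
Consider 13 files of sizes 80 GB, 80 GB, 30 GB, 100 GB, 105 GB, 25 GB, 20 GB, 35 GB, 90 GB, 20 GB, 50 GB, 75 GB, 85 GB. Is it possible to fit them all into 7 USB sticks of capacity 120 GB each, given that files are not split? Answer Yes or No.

No

Total = 795 GB; ⌈795/120⌉ = 7.
The bound of 7 does not rule out 7, but exhaustive search shows no assignment into 7 USB sticks of capacity 120 GB exists — the minimum is 8.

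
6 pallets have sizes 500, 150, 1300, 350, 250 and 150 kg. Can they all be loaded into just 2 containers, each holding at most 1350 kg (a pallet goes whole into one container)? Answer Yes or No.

No

Total = 2700 kg; ⌈2700/1350⌉ = 2.
The bound of 2 does not rule out 2, but exhaustive search shows no assignment into 2 containers of capacity 1350 kg exists — the minimum is 3.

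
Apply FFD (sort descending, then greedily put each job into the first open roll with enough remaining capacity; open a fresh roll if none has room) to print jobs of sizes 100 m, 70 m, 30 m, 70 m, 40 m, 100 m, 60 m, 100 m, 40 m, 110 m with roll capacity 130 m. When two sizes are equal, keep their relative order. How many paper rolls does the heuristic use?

7

Sorted descending: 110, 100, 100, 100, 70, 70, 60, 40, 40, 30.
  110 → roll 1 (new)  [load 110/130]
  100 → roll 2 (new)  [load 100/130]
  100 → roll 3 (new)  [load 100/130]
  100 → roll 4 (new)  [load 100/130]
  70 → roll 5 (new)  [load 70/130]
  70 → roll 6 (new)  [load 70/130]
  60 → roll 5  [load 130/130]
  40 → roll 6  [load 110/130]
  40 → roll 7 (new)  [load 40/130]
  30 → roll 2  [load 130/130]
7 paper rolls opened.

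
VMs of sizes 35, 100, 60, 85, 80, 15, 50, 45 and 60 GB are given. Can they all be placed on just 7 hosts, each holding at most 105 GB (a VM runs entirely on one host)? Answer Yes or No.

A valid assignment using 6 hosts:
  host 1: 100 = 100
  host 2: 85 + 15 = 100
  host 3: 80 = 80
  host 4: 60 + 45 = 105
  host 5: 60 + 35 = 95
  host 6: 50 = 50
That uses only 6 ≤ 7, so 7 hosts are enough.

Yes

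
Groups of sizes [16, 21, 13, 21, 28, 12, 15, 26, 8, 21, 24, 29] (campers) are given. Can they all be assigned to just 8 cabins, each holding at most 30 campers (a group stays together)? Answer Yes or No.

Total = 234 campers; ⌈234/30⌉ = 8.
The bound of 8 does not rule out 8, but exhaustive search shows no assignment into 8 cabins of capacity 30 campers exists — the minimum is 9.

No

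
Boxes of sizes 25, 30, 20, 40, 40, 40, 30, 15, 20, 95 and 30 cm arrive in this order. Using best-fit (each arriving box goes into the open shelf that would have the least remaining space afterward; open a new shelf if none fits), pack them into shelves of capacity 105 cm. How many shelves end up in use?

4

  25 → shelf 1 (new)  [load 25/105]
  30 → shelf 1  [load 55/105]
  20 → shelf 1  [load 75/105]
  40 → shelf 2 (new)  [load 40/105]
  40 → shelf 2  [load 80/105]
  40 → shelf 3 (new)  [load 40/105]
  30 → shelf 1  [load 105/105]
  15 → shelf 2  [load 95/105]
  20 → shelf 3  [load 60/105]
  95 → shelf 4 (new)  [load 95/105]
  30 → shelf 3  [load 90/105]
4 shelves opened.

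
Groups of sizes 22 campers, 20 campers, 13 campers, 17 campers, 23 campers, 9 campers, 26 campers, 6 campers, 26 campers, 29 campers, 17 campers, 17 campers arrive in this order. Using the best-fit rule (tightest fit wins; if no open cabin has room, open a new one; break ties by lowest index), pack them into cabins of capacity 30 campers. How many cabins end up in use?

  22 → cabin 1 (new)  [load 22/30]
  20 → cabin 2 (new)  [load 20/30]
  13 → cabin 3 (new)  [load 13/30]
  17 → cabin 3  [load 30/30]
  23 → cabin 4 (new)  [load 23/30]
  9 → cabin 2  [load 29/30]
  26 → cabin 5 (new)  [load 26/30]
  6 → cabin 4  [load 29/30]
  26 → cabin 6 (new)  [load 26/30]
  29 → cabin 7 (new)  [load 29/30]
  17 → cabin 8 (new)  [load 17/30]
  17 → cabin 9 (new)  [load 17/30]
9 cabins opened.

9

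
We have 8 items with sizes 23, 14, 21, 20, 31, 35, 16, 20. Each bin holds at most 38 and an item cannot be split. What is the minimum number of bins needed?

Total = 35 + 31 + 23 + 21 + 20 + 20 + 16 + 14 = 180.
Lower bound: ⌈180/38⌉ = 5 bins.
Also, 6 items each exceed 19, and no two of those can share a bin, so at least 6 bins are needed.
A packing using 6 bins:
  bin 1: 35 = 35
  bin 2: 31 = 31
  bin 3: 23 + 14 = 37
  bin 4: 21 + 16 = 37
  bin 5: 20 = 20
  bin 6: 20 = 20
This matches the lower bound, so 6 is optimal.

6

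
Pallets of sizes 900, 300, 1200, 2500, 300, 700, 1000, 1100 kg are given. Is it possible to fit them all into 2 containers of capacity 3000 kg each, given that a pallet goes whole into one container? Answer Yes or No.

Total = 8000 kg; ⌈8000/3000⌉ = 3.
At least 3 containers are required, but only 2 are allowed.

No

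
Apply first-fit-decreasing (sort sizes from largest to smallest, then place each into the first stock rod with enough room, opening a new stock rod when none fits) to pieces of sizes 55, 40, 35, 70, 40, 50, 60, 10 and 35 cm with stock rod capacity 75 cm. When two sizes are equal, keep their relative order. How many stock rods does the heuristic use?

6

Sorted descending: 70, 60, 55, 50, 40, 40, 35, 35, 10.
  70 → stock rod 1 (new)  [load 70/75]
  60 → stock rod 2 (new)  [load 60/75]
  55 → stock rod 3 (new)  [load 55/75]
  50 → stock rod 4 (new)  [load 50/75]
  40 → stock rod 5 (new)  [load 40/75]
  40 → stock rod 6 (new)  [load 40/75]
  35 → stock rod 5  [load 75/75]
  35 → stock rod 6  [load 75/75]
  10 → stock rod 2  [load 70/75]
6 stock rods opened.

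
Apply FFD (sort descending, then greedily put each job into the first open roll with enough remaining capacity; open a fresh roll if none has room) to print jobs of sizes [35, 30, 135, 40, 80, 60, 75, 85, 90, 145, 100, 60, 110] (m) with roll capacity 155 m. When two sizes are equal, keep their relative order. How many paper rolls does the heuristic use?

8

Sorted descending: 145, 135, 110, 100, 90, 85, 80, 75, 60, 60, 40, 35, 30.
  145 → roll 1 (new)  [load 145/155]
  135 → roll 2 (new)  [load 135/155]
  110 → roll 3 (new)  [load 110/155]
  100 → roll 4 (new)  [load 100/155]
  90 → roll 5 (new)  [load 90/155]
  85 → roll 6 (new)  [load 85/155]
  80 → roll 7 (new)  [load 80/155]
  75 → roll 7  [load 155/155]
  60 → roll 5  [load 150/155]
  60 → roll 6  [load 145/155]
  40 → roll 3  [load 150/155]
  35 → roll 4  [load 135/155]
  30 → roll 8 (new)  [load 30/155]
8 paper rolls opened.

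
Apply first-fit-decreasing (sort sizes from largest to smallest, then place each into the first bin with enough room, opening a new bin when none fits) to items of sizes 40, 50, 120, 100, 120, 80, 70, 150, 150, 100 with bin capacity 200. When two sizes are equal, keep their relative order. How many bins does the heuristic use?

Sorted descending: 150, 150, 120, 120, 100, 100, 80, 70, 50, 40.
  150 → bin 1 (new)  [load 150/200]
  150 → bin 2 (new)  [load 150/200]
  120 → bin 3 (new)  [load 120/200]
  120 → bin 4 (new)  [load 120/200]
  100 → bin 5 (new)  [load 100/200]
  100 → bin 5  [load 200/200]
  80 → bin 3  [load 200/200]
  70 → bin 4  [load 190/200]
  50 → bin 1  [load 200/200]
  40 → bin 2  [load 190/200]
5 bins opened.

5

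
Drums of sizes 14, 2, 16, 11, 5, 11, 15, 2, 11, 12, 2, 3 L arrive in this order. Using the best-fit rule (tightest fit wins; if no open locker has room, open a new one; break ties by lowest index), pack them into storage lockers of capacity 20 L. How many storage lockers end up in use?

7

  14 → locker 1 (new)  [load 14/20]
  2 → locker 1  [load 16/20]
  16 → locker 2 (new)  [load 16/20]
  11 → locker 3 (new)  [load 11/20]
  5 → locker 3  [load 16/20]
  11 → locker 4 (new)  [load 11/20]
  15 → locker 5 (new)  [load 15/20]
  2 → locker 1  [load 18/20]
  11 → locker 6 (new)  [load 11/20]
  12 → locker 7 (new)  [load 12/20]
  2 → locker 1  [load 20/20]
  3 → locker 2  [load 19/20]
7 storage lockers opened.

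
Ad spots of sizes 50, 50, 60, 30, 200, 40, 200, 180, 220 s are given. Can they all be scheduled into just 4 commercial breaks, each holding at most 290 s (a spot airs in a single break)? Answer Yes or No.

A valid assignment using 4 commercial breaks:
  break 1: 220 + 60 = 280
  break 2: 200 + 50 + 40 = 290
  break 3: 200 + 50 + 30 = 280
  break 4: 180 = 180
Every load is within 290 s, so 4 commercial breaks suffice.

Yes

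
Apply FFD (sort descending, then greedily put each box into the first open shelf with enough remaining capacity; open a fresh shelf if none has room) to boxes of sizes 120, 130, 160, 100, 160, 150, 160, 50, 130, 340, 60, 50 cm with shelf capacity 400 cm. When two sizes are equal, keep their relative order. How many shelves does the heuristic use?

Sorted descending: 340, 160, 160, 160, 150, 130, 130, 120, 100, 60, 50, 50.
  340 → shelf 1 (new)  [load 340/400]
  160 → shelf 2 (new)  [load 160/400]
  160 → shelf 2  [load 320/400]
  160 → shelf 3 (new)  [load 160/400]
  150 → shelf 3  [load 310/400]
  130 → shelf 4 (new)  [load 130/400]
  130 → shelf 4  [load 260/400]
  120 → shelf 4  [load 380/400]
  100 → shelf 5 (new)  [load 100/400]
  60 → shelf 1  [load 400/400]
  50 → shelf 2  [load 370/400]
  50 → shelf 3  [load 360/400]
5 shelves opened.

5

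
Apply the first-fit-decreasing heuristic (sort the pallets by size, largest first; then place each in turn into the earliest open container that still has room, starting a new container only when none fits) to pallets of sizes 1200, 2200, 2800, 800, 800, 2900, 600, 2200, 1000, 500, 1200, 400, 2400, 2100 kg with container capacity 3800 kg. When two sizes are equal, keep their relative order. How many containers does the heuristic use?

6

Sorted descending: 2900, 2800, 2400, 2200, 2200, 2100, 1200, 1200, 1000, 800, 800, 600, 500, 400.
  2900 → container 1 (new)  [load 2900/3800]
  2800 → container 2 (new)  [load 2800/3800]
  2400 → container 3 (new)  [load 2400/3800]
  2200 → container 4 (new)  [load 2200/3800]
  2200 → container 5 (new)  [load 2200/3800]
  2100 → container 6 (new)  [load 2100/3800]
  1200 → container 3  [load 3600/3800]
  1200 → container 4  [load 3400/3800]
  1000 → container 2  [load 3800/3800]
  800 → container 1  [load 3700/3800]
  800 → container 5  [load 3000/3800]
  600 → container 5  [load 3600/3800]
  500 → container 6  [load 2600/3800]
  400 → container 4  [load 3800/3800]
6 containers opened.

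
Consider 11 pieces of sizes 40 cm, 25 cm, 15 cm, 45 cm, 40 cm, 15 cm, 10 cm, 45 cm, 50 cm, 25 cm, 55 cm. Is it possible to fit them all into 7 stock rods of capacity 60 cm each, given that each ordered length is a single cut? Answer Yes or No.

Yes

A valid assignment using 7 stock rods:
  stock rod 1: 55 = 55
  stock rod 2: 50 + 10 = 60
  stock rod 3: 45 + 15 = 60
  stock rod 4: 45 + 15 = 60
  stock rod 5: 40 = 40
  stock rod 6: 40 = 40
  stock rod 7: 25 + 25 = 50
Every load is within 60 cm, so 7 stock rods suffice.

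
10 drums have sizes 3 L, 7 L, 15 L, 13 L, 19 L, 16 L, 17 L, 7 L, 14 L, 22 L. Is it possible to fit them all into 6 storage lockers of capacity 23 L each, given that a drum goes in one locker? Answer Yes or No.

No

Total = 133 L; ⌈133/23⌉ = 6.
7 drums each exceed half the capacity and cannot share a locker, forcing at least 7 storage lockers.
At least 7 storage lockers are required, but only 6 are allowed.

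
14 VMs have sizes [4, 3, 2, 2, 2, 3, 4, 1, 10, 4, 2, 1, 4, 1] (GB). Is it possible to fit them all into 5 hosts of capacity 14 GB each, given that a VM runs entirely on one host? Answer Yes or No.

Yes

A valid assignment using 4 hosts:
  host 1: 10 + 4 = 14
  host 2: 4 + 4 + 4 + 2 = 14
  host 3: 3 + 3 + 2 + 2 + 2 + 1 + 1 = 14
  host 4: 1 = 1
That uses only 4 ≤ 5, so 5 hosts are enough.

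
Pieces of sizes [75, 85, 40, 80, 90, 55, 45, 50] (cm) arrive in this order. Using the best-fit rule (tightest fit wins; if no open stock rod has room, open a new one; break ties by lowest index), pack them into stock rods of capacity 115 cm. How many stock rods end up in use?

  75 → stock rod 1 (new)  [load 75/115]
  85 → stock rod 2 (new)  [load 85/115]
  40 → stock rod 1  [load 115/115]
  80 → stock rod 3 (new)  [load 80/115]
  90 → stock rod 4 (new)  [load 90/115]
  55 → stock rod 5 (new)  [load 55/115]
  45 → stock rod 5  [load 100/115]
  50 → stock rod 6 (new)  [load 50/115]
6 stock rods opened.

6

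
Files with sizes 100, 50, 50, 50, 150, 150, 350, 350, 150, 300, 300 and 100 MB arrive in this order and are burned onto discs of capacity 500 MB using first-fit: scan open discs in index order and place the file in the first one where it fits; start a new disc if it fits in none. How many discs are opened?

  100 → disc 1 (new)  [load 100/500]
  50 → disc 1  [load 150/500]
  50 → disc 1  [load 200/500]
  50 → disc 1  [load 250/500]
  150 → disc 1  [load 400/500]
  150 → disc 2 (new)  [load 150/500]
  350 → disc 2  [load 500/500]
  350 → disc 3 (new)  [load 350/500]
  150 → disc 3  [load 500/500]
  300 → disc 4 (new)  [load 300/500]
  300 → disc 5 (new)  [load 300/500]
  100 → disc 1  [load 500/500]
5 discs opened.

5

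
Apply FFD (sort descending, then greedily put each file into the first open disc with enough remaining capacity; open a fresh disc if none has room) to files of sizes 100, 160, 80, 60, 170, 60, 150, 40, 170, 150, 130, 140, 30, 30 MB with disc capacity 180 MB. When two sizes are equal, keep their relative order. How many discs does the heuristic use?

Sorted descending: 170, 170, 160, 150, 150, 140, 130, 100, 80, 60, 60, 40, 30, 30.
  170 → disc 1 (new)  [load 170/180]
  170 → disc 2 (new)  [load 170/180]
  160 → disc 3 (new)  [load 160/180]
  150 → disc 4 (new)  [load 150/180]
  150 → disc 5 (new)  [load 150/180]
  140 → disc 6 (new)  [load 140/180]
  130 → disc 7 (new)  [load 130/180]
  100 → disc 8 (new)  [load 100/180]
  80 → disc 8  [load 180/180]
  60 → disc 9 (new)  [load 60/180]
  60 → disc 9  [load 120/180]
  40 → disc 6  [load 180/180]
  30 → disc 4  [load 180/180]
  30 → disc 5  [load 180/180]
9 discs opened.

9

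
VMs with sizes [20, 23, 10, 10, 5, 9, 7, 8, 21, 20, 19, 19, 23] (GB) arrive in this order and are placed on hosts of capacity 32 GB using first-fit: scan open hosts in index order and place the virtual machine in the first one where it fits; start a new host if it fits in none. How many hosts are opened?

8

  20 → host 1 (new)  [load 20/32]
  23 → host 2 (new)  [load 23/32]
  10 → host 1  [load 30/32]
  10 → host 3 (new)  [load 10/32]
  5 → host 2  [load 28/32]
  9 → host 3  [load 19/32]
  7 → host 3  [load 26/32]
  8 → host 4 (new)  [load 8/32]
  21 → host 4  [load 29/32]
  20 → host 5 (new)  [load 20/32]
  19 → host 6 (new)  [load 19/32]
  19 → host 7 (new)  [load 19/32]
  23 → host 8 (new)  [load 23/32]
8 hosts opened.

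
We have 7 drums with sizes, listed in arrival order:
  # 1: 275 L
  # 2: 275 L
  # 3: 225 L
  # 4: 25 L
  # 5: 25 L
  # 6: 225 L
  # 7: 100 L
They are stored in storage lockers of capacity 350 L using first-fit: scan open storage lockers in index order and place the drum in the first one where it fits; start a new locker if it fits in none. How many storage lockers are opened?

4

  275 → locker 1 (new)  [load 275/350]
  275 → locker 2 (new)  [load 275/350]
  225 → locker 3 (new)  [load 225/350]
  25 → locker 1  [load 300/350]
  25 → locker 1  [load 325/350]
  225 → locker 4 (new)  [load 225/350]
  100 → locker 3  [load 325/350]
4 storage lockers opened.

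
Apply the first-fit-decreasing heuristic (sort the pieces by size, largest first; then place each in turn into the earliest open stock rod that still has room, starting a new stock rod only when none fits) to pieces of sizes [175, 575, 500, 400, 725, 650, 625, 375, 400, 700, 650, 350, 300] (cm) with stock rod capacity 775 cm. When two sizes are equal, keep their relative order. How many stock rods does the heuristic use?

10

Sorted descending: 725, 700, 650, 650, 625, 575, 500, 400, 400, 375, 350, 300, 175.
  725 → stock rod 1 (new)  [load 725/775]
  700 → stock rod 2 (new)  [load 700/775]
  650 → stock rod 3 (new)  [load 650/775]
  650 → stock rod 4 (new)  [load 650/775]
  625 → stock rod 5 (new)  [load 625/775]
  575 → stock rod 6 (new)  [load 575/775]
  500 → stock rod 7 (new)  [load 500/775]
  400 → stock rod 8 (new)  [load 400/775]
  400 → stock rod 9 (new)  [load 400/775]
  375 → stock rod 8  [load 775/775]
  350 → stock rod 9  [load 750/775]
  300 → stock rod 10 (new)  [load 300/775]
  175 → stock rod 6  [load 750/775]
10 stock rods opened.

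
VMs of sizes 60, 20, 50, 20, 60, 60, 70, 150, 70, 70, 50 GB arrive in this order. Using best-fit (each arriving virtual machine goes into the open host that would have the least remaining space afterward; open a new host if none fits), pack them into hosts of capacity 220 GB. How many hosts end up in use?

  60 → host 1 (new)  [load 60/220]
  20 → host 1  [load 80/220]
  50 → host 1  [load 130/220]
  20 → host 1  [load 150/220]
  60 → host 1  [load 210/220]
  60 → host 2 (new)  [load 60/220]
  70 → host 2  [load 130/220]
  150 → host 3 (new)  [load 150/220]
  70 → host 3  [load 220/220]
  70 → host 2  [load 200/220]
  50 → host 4 (new)  [load 50/220]
4 hosts opened.

4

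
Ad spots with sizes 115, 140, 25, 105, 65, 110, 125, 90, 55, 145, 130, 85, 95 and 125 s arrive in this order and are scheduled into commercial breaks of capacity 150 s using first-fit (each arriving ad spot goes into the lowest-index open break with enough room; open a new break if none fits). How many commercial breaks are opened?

  115 → break 1 (new)  [load 115/150]
  140 → break 2 (new)  [load 140/150]
  25 → break 1  [load 140/150]
  105 → break 3 (new)  [load 105/150]
  65 → break 4 (new)  [load 65/150]
  110 → break 5 (new)  [load 110/150]
  125 → break 6 (new)  [load 125/150]
  90 → break 7 (new)  [load 90/150]
  55 → break 4  [load 120/150]
  145 → break 8 (new)  [load 145/150]
  130 → break 9 (new)  [load 130/150]
  85 → break 10 (new)  [load 85/150]
  95 → break 11 (new)  [load 95/150]
  125 → break 12 (new)  [load 125/150]
12 commercial breaks opened.

12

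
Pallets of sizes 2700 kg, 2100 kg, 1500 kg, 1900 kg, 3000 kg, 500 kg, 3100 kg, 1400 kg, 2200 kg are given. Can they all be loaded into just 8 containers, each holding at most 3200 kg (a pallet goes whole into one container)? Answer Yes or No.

A valid assignment using 7 containers:
  container 1: 3100 = 3100
  container 2: 3000 = 3000
  container 3: 2700 + 500 = 3200
  container 4: 2200 = 2200
  container 5: 2100 = 2100
  container 6: 1900 = 1900
  container 7: 1500 + 1400 = 2900
That uses only 7 ≤ 8, so 8 containers are enough.

Yes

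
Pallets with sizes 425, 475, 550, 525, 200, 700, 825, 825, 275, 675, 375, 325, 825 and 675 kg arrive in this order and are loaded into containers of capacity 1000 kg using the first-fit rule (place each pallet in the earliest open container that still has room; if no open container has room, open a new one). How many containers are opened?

  425 → container 1 (new)  [load 425/1000]
  475 → container 1  [load 900/1000]
  550 → container 2 (new)  [load 550/1000]
  525 → container 3 (new)  [load 525/1000]
  200 → container 2  [load 750/1000]
  700 → container 4 (new)  [load 700/1000]
  825 → container 5 (new)  [load 825/1000]
  825 → container 6 (new)  [load 825/1000]
  275 → container 3  [load 800/1000]
  675 → container 7 (new)  [load 675/1000]
  375 → container 8 (new)  [load 375/1000]
  325 → container 7  [load 1000/1000]
  825 → container 9 (new)  [load 825/1000]
  675 → container 10 (new)  [load 675/1000]
10 containers opened.

10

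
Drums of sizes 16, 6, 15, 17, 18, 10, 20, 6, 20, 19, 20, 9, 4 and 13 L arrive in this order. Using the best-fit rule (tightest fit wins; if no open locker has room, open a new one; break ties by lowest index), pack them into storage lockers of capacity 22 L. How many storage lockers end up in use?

  16 → locker 1 (new)  [load 16/22]
  6 → locker 1  [load 22/22]
  15 → locker 2 (new)  [load 15/22]
  17 → locker 3 (new)  [load 17/22]
  18 → locker 4 (new)  [load 18/22]
  10 → locker 5 (new)  [load 10/22]
  20 → locker 6 (new)  [load 20/22]
  6 → locker 2  [load 21/22]
  20 → locker 7 (new)  [load 20/22]
  19 → locker 8 (new)  [load 19/22]
  20 → locker 9 (new)  [load 20/22]
  9 → locker 5  [load 19/22]
  4 → locker 4  [load 22/22]
  13 → locker 10 (new)  [load 13/22]
10 storage lockers opened.

10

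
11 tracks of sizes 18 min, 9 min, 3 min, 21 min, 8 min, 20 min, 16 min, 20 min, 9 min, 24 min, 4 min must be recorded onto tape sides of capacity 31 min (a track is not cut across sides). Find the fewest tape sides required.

Total = 24 + 21 + 20 + 20 + 18 + 16 + 9 + 9 + 8 + 4 + 3 = 152 min.
Lower bound: ⌈152/31⌉ = 5 tape sides.
Also, 6 tracks each exceed 31/2 min, and no two of those can share a side, so at least 6 tape sides are needed.
A packing using 6 tape sides:
  side 1: 24 + 4 + 3 = 31
  side 2: 21 + 9 = 30
  side 3: 20 + 9 = 29
  side 4: 20 + 8 = 28
  side 5: 18 = 18
  side 6: 16 = 16
This matches the lower bound, so 6 is optimal.

6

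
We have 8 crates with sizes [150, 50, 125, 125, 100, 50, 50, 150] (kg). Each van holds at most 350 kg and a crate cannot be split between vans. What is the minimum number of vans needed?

3

Total = 150 + 150 + 125 + 125 + 100 + 50 + 50 + 50 = 800 kg.
Lower bound: ⌈800/350⌉ = 3 vans.
A packing using 3 vans:
  van 1: 150 + 150 + 50 = 350
  van 2: 125 + 125 + 100 = 350
  van 3: 50 + 50 = 100
This matches the lower bound, so 3 is optimal.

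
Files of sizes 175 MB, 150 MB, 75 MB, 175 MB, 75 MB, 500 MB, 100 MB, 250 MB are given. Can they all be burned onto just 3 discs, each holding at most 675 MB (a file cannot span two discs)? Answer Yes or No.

Yes

A valid assignment using 3 discs:
  disc 1: 500 + 175 = 675
  disc 2: 250 + 175 + 150 + 100 = 675
  disc 3: 75 + 75 = 150
Every load is within 675 MB, so 3 discs suffice.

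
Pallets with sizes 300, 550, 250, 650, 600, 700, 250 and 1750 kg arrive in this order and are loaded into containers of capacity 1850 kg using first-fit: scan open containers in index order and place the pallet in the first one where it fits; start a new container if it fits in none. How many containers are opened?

  300 → container 1 (new)  [load 300/1850]
  550 → container 1  [load 850/1850]
  250 → container 1  [load 1100/1850]
  650 → container 1  [load 1750/1850]
  600 → container 2 (new)  [load 600/1850]
  700 → container 2  [load 1300/1850]
  250 → container 2  [load 1550/1850]
  1750 → container 3 (new)  [load 1750/1850]
3 containers opened.

3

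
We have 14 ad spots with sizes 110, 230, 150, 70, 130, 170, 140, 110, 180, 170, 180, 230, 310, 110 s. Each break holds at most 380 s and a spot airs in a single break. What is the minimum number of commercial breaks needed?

7

Total = 310 + 230 + 230 + 180 + 180 + 170 + 170 + 150 + 140 + 130 + 110 + 110 + 110 + 70 = 2290 s.
Lower bound: ⌈2290/380⌉ = 7 commercial breaks.
A packing using 7 commercial breaks:
  break 1: 310 + 70 = 380
  break 2: 230 + 150 = 380
  break 3: 230 + 140 = 370
  break 4: 180 + 180 = 360
  break 5: 170 + 170 = 340
  break 6: 130 + 110 + 110 = 350
  break 7: 110 = 110
This matches the lower bound, so 7 is optimal.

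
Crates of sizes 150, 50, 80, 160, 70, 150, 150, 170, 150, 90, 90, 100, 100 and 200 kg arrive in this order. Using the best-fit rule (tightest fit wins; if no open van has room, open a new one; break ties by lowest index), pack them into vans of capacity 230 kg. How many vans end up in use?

9

  150 → van 1 (new)  [load 150/230]
  50 → van 1  [load 200/230]
  80 → van 2 (new)  [load 80/230]
  160 → van 3 (new)  [load 160/230]
  70 → van 3  [load 230/230]
  150 → van 2  [load 230/230]
  150 → van 4 (new)  [load 150/230]
  170 → van 5 (new)  [load 170/230]
  150 → van 6 (new)  [load 150/230]
  90 → van 7 (new)  [load 90/230]
  90 → van 7  [load 180/230]
  100 → van 8 (new)  [load 100/230]
  100 → van 8  [load 200/230]
  200 → van 9 (new)  [load 200/230]
9 vans opened.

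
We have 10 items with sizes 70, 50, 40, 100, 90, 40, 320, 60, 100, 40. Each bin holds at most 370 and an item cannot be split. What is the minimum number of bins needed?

3

Total = 320 + 100 + 100 + 90 + 70 + 60 + 50 + 40 + 40 + 40 = 910.
Lower bound: ⌈910/370⌉ = 3 bins.
A packing using 3 bins:
  bin 1: 320 + 50 = 370
  bin 2: 100 + 100 + 90 + 70 = 360
  bin 3: 60 + 40 + 40 + 40 = 180
This matches the lower bound, so 3 is optimal.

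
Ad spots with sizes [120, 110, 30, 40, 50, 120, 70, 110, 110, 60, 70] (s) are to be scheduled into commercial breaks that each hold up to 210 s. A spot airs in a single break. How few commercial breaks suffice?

Total = 120 + 120 + 110 + 110 + 110 + 70 + 70 + 60 + 50 + 40 + 30 = 890 s.
Lower bound: ⌈890/210⌉ = 5 commercial breaks.
A packing using 5 commercial breaks:
  break 1: 120 + 70 = 190
  break 2: 120 + 70 = 190
  break 3: 110 + 60 + 40 = 210
  break 4: 110 + 50 + 30 = 190
  break 5: 110 = 110
This matches the lower bound, so 5 is optimal.

5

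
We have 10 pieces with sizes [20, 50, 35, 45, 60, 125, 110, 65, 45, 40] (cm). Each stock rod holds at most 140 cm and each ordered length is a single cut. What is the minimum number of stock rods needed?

5

Total = 125 + 110 + 65 + 60 + 50 + 45 + 45 + 40 + 35 + 20 = 595 cm.
Lower bound: ⌈595/140⌉ = 5 stock rods.
A packing using 5 stock rods:
  stock rod 1: 125 = 125
  stock rod 2: 110 + 20 = 130
  stock rod 3: 65 + 60 = 125
  stock rod 4: 50 + 45 + 45 = 140
  stock rod 5: 40 + 35 = 75
This matches the lower bound, so 5 is optimal.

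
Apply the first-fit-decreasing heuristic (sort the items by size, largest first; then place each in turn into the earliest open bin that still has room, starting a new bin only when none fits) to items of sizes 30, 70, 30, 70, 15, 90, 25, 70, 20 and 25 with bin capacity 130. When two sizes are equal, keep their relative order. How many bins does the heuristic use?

Sorted descending: 90, 70, 70, 70, 30, 30, 25, 25, 20, 15.
  90 → bin 1 (new)  [load 90/130]
  70 → bin 2 (new)  [load 70/130]
  70 → bin 3 (new)  [load 70/130]
  70 → bin 4 (new)  [load 70/130]
  30 → bin 1  [load 120/130]
  30 → bin 2  [load 100/130]
  25 → bin 2  [load 125/130]
  25 → bin 3  [load 95/130]
  20 → bin 3  [load 115/130]
  15 → bin 3  [load 130/130]
4 bins opened.

4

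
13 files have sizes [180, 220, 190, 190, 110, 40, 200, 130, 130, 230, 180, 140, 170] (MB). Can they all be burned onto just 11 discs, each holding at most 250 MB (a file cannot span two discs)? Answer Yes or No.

Yes

A valid assignment using 11 discs:
  disc 1: 230 = 230
  disc 2: 220 = 220
  disc 3: 200 + 40 = 240
  disc 4: 190 = 190
  disc 5: 190 = 190
  disc 6: 180 = 180
  disc 7: 180 = 180
  disc 8: 170 = 170
  disc 9: 140 + 110 = 250
  disc 10: 130 = 130
  disc 11: 130 = 130
Every load is within 250 MB, so 11 discs suffice.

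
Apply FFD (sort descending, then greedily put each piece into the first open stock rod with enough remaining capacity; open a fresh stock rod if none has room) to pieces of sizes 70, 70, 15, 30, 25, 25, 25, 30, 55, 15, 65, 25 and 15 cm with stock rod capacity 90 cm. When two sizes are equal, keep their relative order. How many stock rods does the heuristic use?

6

Sorted descending: 70, 70, 65, 55, 30, 30, 25, 25, 25, 25, 15, 15, 15.
  70 → stock rod 1 (new)  [load 70/90]
  70 → stock rod 2 (new)  [load 70/90]
  65 → stock rod 3 (new)  [load 65/90]
  55 → stock rod 4 (new)  [load 55/90]
  30 → stock rod 4  [load 85/90]
  30 → stock rod 5 (new)  [load 30/90]
  25 → stock rod 3  [load 90/90]
  25 → stock rod 5  [load 55/90]
  25 → stock rod 5  [load 80/90]
  25 → stock rod 6 (new)  [load 25/90]
  15 → stock rod 1  [load 85/90]
  15 → stock rod 2  [load 85/90]
  15 → stock rod 6  [load 40/90]
6 stock rods opened.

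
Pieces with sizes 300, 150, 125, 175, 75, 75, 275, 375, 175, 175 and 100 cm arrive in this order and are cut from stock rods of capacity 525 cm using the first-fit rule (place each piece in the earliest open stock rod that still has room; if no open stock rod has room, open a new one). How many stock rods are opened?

  300 → stock rod 1 (new)  [load 300/525]
  150 → stock rod 1  [load 450/525]
  125 → stock rod 2 (new)  [load 125/525]
  175 → stock rod 2  [load 300/525]
  75 → stock rod 1  [load 525/525]
  75 → stock rod 2  [load 375/525]
  275 → stock rod 3 (new)  [load 275/525]
  375 → stock rod 4 (new)  [load 375/525]
  175 → stock rod 3  [load 450/525]
  175 → stock rod 5 (new)  [load 175/525]
  100 → stock rod 2  [load 475/525]
5 stock rods opened.

5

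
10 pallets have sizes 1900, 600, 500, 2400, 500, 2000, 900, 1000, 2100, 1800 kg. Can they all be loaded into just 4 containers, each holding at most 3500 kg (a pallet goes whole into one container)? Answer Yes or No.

Total = 13700 kg; ⌈13700/3500⌉ = 4.
5 pallets each exceed half the capacity and cannot share a container, forcing at least 5 containers.
At least 5 containers are required, but only 4 are allowed.

No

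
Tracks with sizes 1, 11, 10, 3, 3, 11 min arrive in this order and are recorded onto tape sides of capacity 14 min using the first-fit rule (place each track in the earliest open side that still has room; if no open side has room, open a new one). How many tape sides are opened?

  1 → side 1 (new)  [load 1/14]
  11 → side 1  [load 12/14]
  10 → side 2 (new)  [load 10/14]
  3 → side 2  [load 13/14]
  3 → side 3 (new)  [load 3/14]
  11 → side 3  [load 14/14]
3 tape sides opened.

3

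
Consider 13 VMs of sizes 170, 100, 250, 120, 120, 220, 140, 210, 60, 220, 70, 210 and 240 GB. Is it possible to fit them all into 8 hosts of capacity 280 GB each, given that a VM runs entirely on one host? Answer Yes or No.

No

Total = 2130 GB; ⌈2130/280⌉ = 8.
The bound of 8 does not rule out 8, but exhaustive search shows no assignment into 8 hosts of capacity 280 GB exists — the minimum is 9.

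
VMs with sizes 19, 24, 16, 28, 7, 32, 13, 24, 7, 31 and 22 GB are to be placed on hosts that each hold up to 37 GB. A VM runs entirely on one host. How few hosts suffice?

Total = 32 + 31 + 28 + 24 + 24 + 22 + 19 + 16 + 13 + 7 + 7 = 223 GB.
Lower bound: ⌈223/37⌉ = 7 hosts.
A packing using 7 hosts:
  host 1: 32 = 32
  host 2: 31 = 31
  host 3: 28 + 7 = 35
  host 4: 24 + 13 = 37
  host 5: 24 + 7 = 31
  host 6: 22 = 22
  host 7: 19 + 16 = 35
This matches the lower bound, so 7 is optimal.

7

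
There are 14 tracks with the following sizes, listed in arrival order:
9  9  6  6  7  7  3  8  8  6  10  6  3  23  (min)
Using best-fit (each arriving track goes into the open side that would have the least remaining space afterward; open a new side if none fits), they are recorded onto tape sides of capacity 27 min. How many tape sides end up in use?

5

  9 → side 1 (new)  [load 9/27]
  9 → side 1  [load 18/27]
  6 → side 1  [load 24/27]
  6 → side 2 (new)  [load 6/27]
  7 → side 2  [load 13/27]
  7 → side 2  [load 20/27]
  3 → side 1  [load 27/27]
  8 → side 3 (new)  [load 8/27]
  8 → side 3  [load 16/27]
  6 → side 2  [load 26/27]
  10 → side 3  [load 26/27]
  6 → side 4 (new)  [load 6/27]
  3 → side 4  [load 9/27]
  23 → side 5 (new)  [load 23/27]
5 tape sides opened.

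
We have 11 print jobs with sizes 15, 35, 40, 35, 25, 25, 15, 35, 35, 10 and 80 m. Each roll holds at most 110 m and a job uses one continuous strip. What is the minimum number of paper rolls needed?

Total = 80 + 40 + 35 + 35 + 35 + 35 + 25 + 25 + 15 + 15 + 10 = 350 m.
Lower bound: ⌈350/110⌉ = 4 paper rolls.
A packing using 4 paper rolls:
  roll 1: 80 + 25 = 105
  roll 2: 40 + 35 + 35 = 110
  roll 3: 35 + 35 + 25 + 15 = 110
  roll 4: 15 + 10 = 25
This matches the lower bound, so 4 is optimal.

4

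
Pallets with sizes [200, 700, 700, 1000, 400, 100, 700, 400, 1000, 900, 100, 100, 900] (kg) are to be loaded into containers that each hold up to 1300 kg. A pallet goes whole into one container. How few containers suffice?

Total = 1000 + 1000 + 900 + 900 + 700 + 700 + 700 + 400 + 400 + 200 + 100 + 100 + 100 = 7200 kg.
Lower bound: ⌈7200/1300⌉ = 6 containers.
Also, 7 pallets each exceed 650 kg, and no two of those can share a container, so at least 7 containers are needed.
A packing using 7 containers:
  container 1: 1000 + 200 + 100 = 1300
  container 2: 1000 + 100 + 100 = 1200
  container 3: 900 + 400 = 1300
  container 4: 900 + 400 = 1300
  container 5: 700 = 700
  container 6: 700 = 700
  container 7: 700 = 700
This matches the lower bound, so 7 is optimal.

7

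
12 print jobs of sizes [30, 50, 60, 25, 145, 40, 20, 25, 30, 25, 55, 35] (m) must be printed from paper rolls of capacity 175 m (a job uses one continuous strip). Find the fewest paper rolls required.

4

Total = 145 + 60 + 55 + 50 + 40 + 35 + 30 + 30 + 25 + 25 + 25 + 20 = 540 m.
Lower bound: ⌈540/175⌉ = 4 paper rolls.
A packing using 4 paper rolls:
  roll 1: 145 + 30 = 175
  roll 2: 60 + 55 + 50 = 165
  roll 3: 40 + 35 + 30 + 25 + 25 + 20 = 175
  roll 4: 25 = 25
This matches the lower bound, so 4 is optimal.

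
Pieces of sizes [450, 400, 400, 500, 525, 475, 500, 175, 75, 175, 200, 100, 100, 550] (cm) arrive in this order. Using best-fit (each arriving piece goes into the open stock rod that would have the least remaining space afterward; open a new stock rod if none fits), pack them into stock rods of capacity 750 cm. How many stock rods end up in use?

  450 → stock rod 1 (new)  [load 450/750]
  400 → stock rod 2 (new)  [load 400/750]
  400 → stock rod 3 (new)  [load 400/750]
  500 → stock rod 4 (new)  [load 500/750]
  525 → stock rod 5 (new)  [load 525/750]
  475 → stock rod 6 (new)  [load 475/750]
  500 → stock rod 7 (new)  [load 500/750]
  175 → stock rod 5  [load 700/750]
  75 → stock rod 4  [load 575/750]
  175 → stock rod 4  [load 750/750]
  200 → stock rod 7  [load 700/750]
  100 → stock rod 6  [load 575/750]
  100 → stock rod 6  [load 675/750]
  550 → stock rod 8 (new)  [load 550/750]
8 stock rods opened.

8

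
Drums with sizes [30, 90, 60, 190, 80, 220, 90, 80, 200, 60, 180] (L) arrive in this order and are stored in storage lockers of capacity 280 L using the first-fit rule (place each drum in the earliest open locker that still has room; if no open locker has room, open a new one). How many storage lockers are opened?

5

  30 → locker 1 (new)  [load 30/280]
  90 → locker 1  [load 120/280]
  60 → locker 1  [load 180/280]
  190 → locker 2 (new)  [load 190/280]
  80 → locker 1  [load 260/280]
  220 → locker 3 (new)  [load 220/280]
  90 → locker 2  [load 280/280]
  80 → locker 4 (new)  [load 80/280]
  200 → locker 4  [load 280/280]
  60 → locker 3  [load 280/280]
  180 → locker 5 (new)  [load 180/280]
5 storage lockers opened.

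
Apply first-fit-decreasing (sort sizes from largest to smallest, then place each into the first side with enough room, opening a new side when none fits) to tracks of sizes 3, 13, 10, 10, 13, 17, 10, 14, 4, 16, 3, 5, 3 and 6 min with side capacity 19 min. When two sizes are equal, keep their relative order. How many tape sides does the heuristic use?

Sorted descending: 17, 16, 14, 13, 13, 10, 10, 10, 6, 5, 4, 3, 3, 3.
  17 → side 1 (new)  [load 17/19]
  16 → side 2 (new)  [load 16/19]
  14 → side 3 (new)  [load 14/19]
  13 → side 4 (new)  [load 13/19]
  13 → side 5 (new)  [load 13/19]
  10 → side 6 (new)  [load 10/19]
  10 → side 7 (new)  [load 10/19]
  10 → side 8 (new)  [load 10/19]
  6 → side 4  [load 19/19]
  5 → side 3  [load 19/19]
  4 → side 5  [load 17/19]
  3 → side 2  [load 19/19]
  3 → side 6  [load 13/19]
  3 → side 6  [load 16/19]
8 tape sides opened.

8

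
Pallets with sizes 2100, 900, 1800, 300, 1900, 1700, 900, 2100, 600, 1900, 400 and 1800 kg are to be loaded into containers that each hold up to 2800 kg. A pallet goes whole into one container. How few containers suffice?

7

Total = 2100 + 2100 + 1900 + 1900 + 1800 + 1800 + 1700 + 900 + 900 + 600 + 400 + 300 = 16400 kg.
Lower bound: ⌈16400/2800⌉ = 6 containers.
Also, 7 pallets each exceed 1400 kg, and no two of those can share a container, so at least 7 containers are needed.
A packing using 7 containers:
  container 1: 2100 + 600 = 2700
  container 2: 2100 + 400 + 300 = 2800
  container 3: 1900 + 900 = 2800
  container 4: 1900 + 900 = 2800
  container 5: 1800 = 1800
  container 6: 1800 = 1800
  container 7: 1700 = 1700
This matches the lower bound, so 7 is optimal.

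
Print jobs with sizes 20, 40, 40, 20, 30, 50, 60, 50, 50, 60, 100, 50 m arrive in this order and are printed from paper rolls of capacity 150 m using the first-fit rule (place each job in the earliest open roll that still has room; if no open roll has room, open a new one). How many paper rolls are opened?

5

  20 → roll 1 (new)  [load 20/150]
  40 → roll 1  [load 60/150]
  40 → roll 1  [load 100/150]
  20 → roll 1  [load 120/150]
  30 → roll 1  [load 150/150]
  50 → roll 2 (new)  [load 50/150]
  60 → roll 2  [load 110/150]
  50 → roll 3 (new)  [load 50/150]
  50 → roll 3  [load 100/150]
  60 → roll 4 (new)  [load 60/150]
  100 → roll 5 (new)  [load 100/150]
  50 → roll 3  [load 150/150]
5 paper rolls opened.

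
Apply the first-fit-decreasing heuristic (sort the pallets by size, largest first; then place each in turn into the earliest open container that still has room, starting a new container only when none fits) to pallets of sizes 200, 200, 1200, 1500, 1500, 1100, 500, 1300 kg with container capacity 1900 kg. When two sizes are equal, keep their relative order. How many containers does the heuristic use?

Sorted descending: 1500, 1500, 1300, 1200, 1100, 500, 200, 200.
  1500 → container 1 (new)  [load 1500/1900]
  1500 → container 2 (new)  [load 1500/1900]
  1300 → container 3 (new)  [load 1300/1900]
  1200 → container 4 (new)  [load 1200/1900]
  1100 → container 5 (new)  [load 1100/1900]
  500 → container 3  [load 1800/1900]
  200 → container 1  [load 1700/1900]
  200 → container 1  [load 1900/1900]
5 containers opened.

5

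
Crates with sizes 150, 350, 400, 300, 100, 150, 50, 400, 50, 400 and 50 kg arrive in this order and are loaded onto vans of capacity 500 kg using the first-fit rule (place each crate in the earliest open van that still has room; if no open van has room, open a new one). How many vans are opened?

  150 → van 1 (new)  [load 150/500]
  350 → van 1  [load 500/500]
  400 → van 2 (new)  [load 400/500]
  300 → van 3 (new)  [load 300/500]
  100 → van 2  [load 500/500]
  150 → van 3  [load 450/500]
  50 → van 3  [load 500/500]
  400 → van 4 (new)  [load 400/500]
  50 → van 4  [load 450/500]
  400 → van 5 (new)  [load 400/500]
  50 → van 4  [load 500/500]
5 vans opened.

5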